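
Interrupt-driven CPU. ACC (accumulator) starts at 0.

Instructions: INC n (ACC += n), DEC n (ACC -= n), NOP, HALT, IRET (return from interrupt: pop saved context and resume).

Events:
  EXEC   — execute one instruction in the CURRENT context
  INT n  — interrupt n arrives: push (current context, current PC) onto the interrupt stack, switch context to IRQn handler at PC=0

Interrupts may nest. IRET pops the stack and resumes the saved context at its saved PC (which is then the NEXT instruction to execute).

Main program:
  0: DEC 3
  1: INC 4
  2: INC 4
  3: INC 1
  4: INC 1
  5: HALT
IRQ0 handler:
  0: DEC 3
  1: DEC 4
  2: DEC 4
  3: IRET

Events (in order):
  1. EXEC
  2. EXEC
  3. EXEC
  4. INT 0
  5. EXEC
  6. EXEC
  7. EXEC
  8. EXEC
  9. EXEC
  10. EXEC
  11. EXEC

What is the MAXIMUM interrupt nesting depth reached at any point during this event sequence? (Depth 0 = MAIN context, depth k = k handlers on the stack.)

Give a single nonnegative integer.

Event 1 (EXEC): [MAIN] PC=0: DEC 3 -> ACC=-3 [depth=0]
Event 2 (EXEC): [MAIN] PC=1: INC 4 -> ACC=1 [depth=0]
Event 3 (EXEC): [MAIN] PC=2: INC 4 -> ACC=5 [depth=0]
Event 4 (INT 0): INT 0 arrives: push (MAIN, PC=3), enter IRQ0 at PC=0 (depth now 1) [depth=1]
Event 5 (EXEC): [IRQ0] PC=0: DEC 3 -> ACC=2 [depth=1]
Event 6 (EXEC): [IRQ0] PC=1: DEC 4 -> ACC=-2 [depth=1]
Event 7 (EXEC): [IRQ0] PC=2: DEC 4 -> ACC=-6 [depth=1]
Event 8 (EXEC): [IRQ0] PC=3: IRET -> resume MAIN at PC=3 (depth now 0) [depth=0]
Event 9 (EXEC): [MAIN] PC=3: INC 1 -> ACC=-5 [depth=0]
Event 10 (EXEC): [MAIN] PC=4: INC 1 -> ACC=-4 [depth=0]
Event 11 (EXEC): [MAIN] PC=5: HALT [depth=0]
Max depth observed: 1

Answer: 1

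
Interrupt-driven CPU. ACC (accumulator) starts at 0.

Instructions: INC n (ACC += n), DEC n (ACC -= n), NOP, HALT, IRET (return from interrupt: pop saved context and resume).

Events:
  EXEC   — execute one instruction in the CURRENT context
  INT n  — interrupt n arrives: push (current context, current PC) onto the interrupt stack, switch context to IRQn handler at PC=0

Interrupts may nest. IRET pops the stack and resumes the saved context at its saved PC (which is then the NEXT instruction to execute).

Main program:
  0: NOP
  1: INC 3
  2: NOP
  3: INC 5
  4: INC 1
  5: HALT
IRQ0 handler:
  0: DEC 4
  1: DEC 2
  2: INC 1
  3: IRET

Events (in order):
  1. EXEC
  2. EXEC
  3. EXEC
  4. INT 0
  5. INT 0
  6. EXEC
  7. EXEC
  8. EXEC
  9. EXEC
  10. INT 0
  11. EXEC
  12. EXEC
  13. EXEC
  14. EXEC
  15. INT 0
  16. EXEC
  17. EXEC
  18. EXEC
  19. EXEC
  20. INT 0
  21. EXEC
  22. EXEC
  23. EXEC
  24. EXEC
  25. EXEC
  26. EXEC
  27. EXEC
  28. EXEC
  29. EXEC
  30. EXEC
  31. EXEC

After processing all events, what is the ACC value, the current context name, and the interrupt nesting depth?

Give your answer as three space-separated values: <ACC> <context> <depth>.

Answer: -16 MAIN 0

Derivation:
Event 1 (EXEC): [MAIN] PC=0: NOP
Event 2 (EXEC): [MAIN] PC=1: INC 3 -> ACC=3
Event 3 (EXEC): [MAIN] PC=2: NOP
Event 4 (INT 0): INT 0 arrives: push (MAIN, PC=3), enter IRQ0 at PC=0 (depth now 1)
Event 5 (INT 0): INT 0 arrives: push (IRQ0, PC=0), enter IRQ0 at PC=0 (depth now 2)
Event 6 (EXEC): [IRQ0] PC=0: DEC 4 -> ACC=-1
Event 7 (EXEC): [IRQ0] PC=1: DEC 2 -> ACC=-3
Event 8 (EXEC): [IRQ0] PC=2: INC 1 -> ACC=-2
Event 9 (EXEC): [IRQ0] PC=3: IRET -> resume IRQ0 at PC=0 (depth now 1)
Event 10 (INT 0): INT 0 arrives: push (IRQ0, PC=0), enter IRQ0 at PC=0 (depth now 2)
Event 11 (EXEC): [IRQ0] PC=0: DEC 4 -> ACC=-6
Event 12 (EXEC): [IRQ0] PC=1: DEC 2 -> ACC=-8
Event 13 (EXEC): [IRQ0] PC=2: INC 1 -> ACC=-7
Event 14 (EXEC): [IRQ0] PC=3: IRET -> resume IRQ0 at PC=0 (depth now 1)
Event 15 (INT 0): INT 0 arrives: push (IRQ0, PC=0), enter IRQ0 at PC=0 (depth now 2)
Event 16 (EXEC): [IRQ0] PC=0: DEC 4 -> ACC=-11
Event 17 (EXEC): [IRQ0] PC=1: DEC 2 -> ACC=-13
Event 18 (EXEC): [IRQ0] PC=2: INC 1 -> ACC=-12
Event 19 (EXEC): [IRQ0] PC=3: IRET -> resume IRQ0 at PC=0 (depth now 1)
Event 20 (INT 0): INT 0 arrives: push (IRQ0, PC=0), enter IRQ0 at PC=0 (depth now 2)
Event 21 (EXEC): [IRQ0] PC=0: DEC 4 -> ACC=-16
Event 22 (EXEC): [IRQ0] PC=1: DEC 2 -> ACC=-18
Event 23 (EXEC): [IRQ0] PC=2: INC 1 -> ACC=-17
Event 24 (EXEC): [IRQ0] PC=3: IRET -> resume IRQ0 at PC=0 (depth now 1)
Event 25 (EXEC): [IRQ0] PC=0: DEC 4 -> ACC=-21
Event 26 (EXEC): [IRQ0] PC=1: DEC 2 -> ACC=-23
Event 27 (EXEC): [IRQ0] PC=2: INC 1 -> ACC=-22
Event 28 (EXEC): [IRQ0] PC=3: IRET -> resume MAIN at PC=3 (depth now 0)
Event 29 (EXEC): [MAIN] PC=3: INC 5 -> ACC=-17
Event 30 (EXEC): [MAIN] PC=4: INC 1 -> ACC=-16
Event 31 (EXEC): [MAIN] PC=5: HALT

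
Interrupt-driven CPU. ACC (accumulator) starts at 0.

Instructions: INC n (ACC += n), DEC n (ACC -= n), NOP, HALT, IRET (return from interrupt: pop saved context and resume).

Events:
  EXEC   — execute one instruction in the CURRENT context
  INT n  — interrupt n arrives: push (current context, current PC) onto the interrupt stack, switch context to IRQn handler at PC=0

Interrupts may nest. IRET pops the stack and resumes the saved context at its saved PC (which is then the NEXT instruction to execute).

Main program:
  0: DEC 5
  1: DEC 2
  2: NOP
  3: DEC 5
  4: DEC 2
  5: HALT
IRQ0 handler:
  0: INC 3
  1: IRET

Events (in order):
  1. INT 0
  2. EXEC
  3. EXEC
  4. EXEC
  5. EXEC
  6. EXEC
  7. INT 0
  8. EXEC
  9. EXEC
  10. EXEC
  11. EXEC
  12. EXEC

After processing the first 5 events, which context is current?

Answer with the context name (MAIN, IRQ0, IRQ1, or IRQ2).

Event 1 (INT 0): INT 0 arrives: push (MAIN, PC=0), enter IRQ0 at PC=0 (depth now 1)
Event 2 (EXEC): [IRQ0] PC=0: INC 3 -> ACC=3
Event 3 (EXEC): [IRQ0] PC=1: IRET -> resume MAIN at PC=0 (depth now 0)
Event 4 (EXEC): [MAIN] PC=0: DEC 5 -> ACC=-2
Event 5 (EXEC): [MAIN] PC=1: DEC 2 -> ACC=-4

Answer: MAIN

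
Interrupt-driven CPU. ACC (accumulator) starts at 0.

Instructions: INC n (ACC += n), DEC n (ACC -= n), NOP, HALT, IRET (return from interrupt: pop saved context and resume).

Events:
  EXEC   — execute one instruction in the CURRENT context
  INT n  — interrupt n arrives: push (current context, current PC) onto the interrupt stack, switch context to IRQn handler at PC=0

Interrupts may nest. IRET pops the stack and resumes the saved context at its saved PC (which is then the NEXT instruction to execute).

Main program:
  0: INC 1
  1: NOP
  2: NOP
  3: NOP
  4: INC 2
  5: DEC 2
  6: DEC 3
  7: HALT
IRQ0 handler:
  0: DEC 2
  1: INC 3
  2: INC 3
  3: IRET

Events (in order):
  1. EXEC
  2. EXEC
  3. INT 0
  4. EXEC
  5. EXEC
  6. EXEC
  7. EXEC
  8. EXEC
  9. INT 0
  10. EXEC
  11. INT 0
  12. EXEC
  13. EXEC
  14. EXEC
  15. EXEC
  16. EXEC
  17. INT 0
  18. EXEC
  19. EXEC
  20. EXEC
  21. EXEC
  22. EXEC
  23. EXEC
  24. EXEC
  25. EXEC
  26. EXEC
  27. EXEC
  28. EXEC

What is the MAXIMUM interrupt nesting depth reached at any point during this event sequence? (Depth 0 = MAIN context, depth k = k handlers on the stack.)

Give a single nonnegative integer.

Answer: 2

Derivation:
Event 1 (EXEC): [MAIN] PC=0: INC 1 -> ACC=1 [depth=0]
Event 2 (EXEC): [MAIN] PC=1: NOP [depth=0]
Event 3 (INT 0): INT 0 arrives: push (MAIN, PC=2), enter IRQ0 at PC=0 (depth now 1) [depth=1]
Event 4 (EXEC): [IRQ0] PC=0: DEC 2 -> ACC=-1 [depth=1]
Event 5 (EXEC): [IRQ0] PC=1: INC 3 -> ACC=2 [depth=1]
Event 6 (EXEC): [IRQ0] PC=2: INC 3 -> ACC=5 [depth=1]
Event 7 (EXEC): [IRQ0] PC=3: IRET -> resume MAIN at PC=2 (depth now 0) [depth=0]
Event 8 (EXEC): [MAIN] PC=2: NOP [depth=0]
Event 9 (INT 0): INT 0 arrives: push (MAIN, PC=3), enter IRQ0 at PC=0 (depth now 1) [depth=1]
Event 10 (EXEC): [IRQ0] PC=0: DEC 2 -> ACC=3 [depth=1]
Event 11 (INT 0): INT 0 arrives: push (IRQ0, PC=1), enter IRQ0 at PC=0 (depth now 2) [depth=2]
Event 12 (EXEC): [IRQ0] PC=0: DEC 2 -> ACC=1 [depth=2]
Event 13 (EXEC): [IRQ0] PC=1: INC 3 -> ACC=4 [depth=2]
Event 14 (EXEC): [IRQ0] PC=2: INC 3 -> ACC=7 [depth=2]
Event 15 (EXEC): [IRQ0] PC=3: IRET -> resume IRQ0 at PC=1 (depth now 1) [depth=1]
Event 16 (EXEC): [IRQ0] PC=1: INC 3 -> ACC=10 [depth=1]
Event 17 (INT 0): INT 0 arrives: push (IRQ0, PC=2), enter IRQ0 at PC=0 (depth now 2) [depth=2]
Event 18 (EXEC): [IRQ0] PC=0: DEC 2 -> ACC=8 [depth=2]
Event 19 (EXEC): [IRQ0] PC=1: INC 3 -> ACC=11 [depth=2]
Event 20 (EXEC): [IRQ0] PC=2: INC 3 -> ACC=14 [depth=2]
Event 21 (EXEC): [IRQ0] PC=3: IRET -> resume IRQ0 at PC=2 (depth now 1) [depth=1]
Event 22 (EXEC): [IRQ0] PC=2: INC 3 -> ACC=17 [depth=1]
Event 23 (EXEC): [IRQ0] PC=3: IRET -> resume MAIN at PC=3 (depth now 0) [depth=0]
Event 24 (EXEC): [MAIN] PC=3: NOP [depth=0]
Event 25 (EXEC): [MAIN] PC=4: INC 2 -> ACC=19 [depth=0]
Event 26 (EXEC): [MAIN] PC=5: DEC 2 -> ACC=17 [depth=0]
Event 27 (EXEC): [MAIN] PC=6: DEC 3 -> ACC=14 [depth=0]
Event 28 (EXEC): [MAIN] PC=7: HALT [depth=0]
Max depth observed: 2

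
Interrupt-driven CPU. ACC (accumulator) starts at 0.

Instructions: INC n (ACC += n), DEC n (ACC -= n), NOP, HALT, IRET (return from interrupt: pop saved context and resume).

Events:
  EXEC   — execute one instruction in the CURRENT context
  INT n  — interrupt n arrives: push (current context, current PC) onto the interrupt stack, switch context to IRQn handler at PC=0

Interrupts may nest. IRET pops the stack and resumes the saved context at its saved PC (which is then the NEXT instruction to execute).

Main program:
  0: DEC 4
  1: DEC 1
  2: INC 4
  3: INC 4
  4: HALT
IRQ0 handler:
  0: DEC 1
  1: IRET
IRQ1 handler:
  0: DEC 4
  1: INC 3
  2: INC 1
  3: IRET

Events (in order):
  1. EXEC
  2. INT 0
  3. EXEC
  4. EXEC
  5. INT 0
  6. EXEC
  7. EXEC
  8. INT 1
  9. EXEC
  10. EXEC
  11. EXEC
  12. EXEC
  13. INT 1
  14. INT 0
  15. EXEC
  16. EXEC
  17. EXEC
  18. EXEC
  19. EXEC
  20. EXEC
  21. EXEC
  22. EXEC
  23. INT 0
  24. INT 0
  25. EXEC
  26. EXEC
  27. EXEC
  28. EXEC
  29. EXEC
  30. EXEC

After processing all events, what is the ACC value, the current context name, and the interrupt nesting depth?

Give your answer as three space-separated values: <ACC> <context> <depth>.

Answer: -2 MAIN 0

Derivation:
Event 1 (EXEC): [MAIN] PC=0: DEC 4 -> ACC=-4
Event 2 (INT 0): INT 0 arrives: push (MAIN, PC=1), enter IRQ0 at PC=0 (depth now 1)
Event 3 (EXEC): [IRQ0] PC=0: DEC 1 -> ACC=-5
Event 4 (EXEC): [IRQ0] PC=1: IRET -> resume MAIN at PC=1 (depth now 0)
Event 5 (INT 0): INT 0 arrives: push (MAIN, PC=1), enter IRQ0 at PC=0 (depth now 1)
Event 6 (EXEC): [IRQ0] PC=0: DEC 1 -> ACC=-6
Event 7 (EXEC): [IRQ0] PC=1: IRET -> resume MAIN at PC=1 (depth now 0)
Event 8 (INT 1): INT 1 arrives: push (MAIN, PC=1), enter IRQ1 at PC=0 (depth now 1)
Event 9 (EXEC): [IRQ1] PC=0: DEC 4 -> ACC=-10
Event 10 (EXEC): [IRQ1] PC=1: INC 3 -> ACC=-7
Event 11 (EXEC): [IRQ1] PC=2: INC 1 -> ACC=-6
Event 12 (EXEC): [IRQ1] PC=3: IRET -> resume MAIN at PC=1 (depth now 0)
Event 13 (INT 1): INT 1 arrives: push (MAIN, PC=1), enter IRQ1 at PC=0 (depth now 1)
Event 14 (INT 0): INT 0 arrives: push (IRQ1, PC=0), enter IRQ0 at PC=0 (depth now 2)
Event 15 (EXEC): [IRQ0] PC=0: DEC 1 -> ACC=-7
Event 16 (EXEC): [IRQ0] PC=1: IRET -> resume IRQ1 at PC=0 (depth now 1)
Event 17 (EXEC): [IRQ1] PC=0: DEC 4 -> ACC=-11
Event 18 (EXEC): [IRQ1] PC=1: INC 3 -> ACC=-8
Event 19 (EXEC): [IRQ1] PC=2: INC 1 -> ACC=-7
Event 20 (EXEC): [IRQ1] PC=3: IRET -> resume MAIN at PC=1 (depth now 0)
Event 21 (EXEC): [MAIN] PC=1: DEC 1 -> ACC=-8
Event 22 (EXEC): [MAIN] PC=2: INC 4 -> ACC=-4
Event 23 (INT 0): INT 0 arrives: push (MAIN, PC=3), enter IRQ0 at PC=0 (depth now 1)
Event 24 (INT 0): INT 0 arrives: push (IRQ0, PC=0), enter IRQ0 at PC=0 (depth now 2)
Event 25 (EXEC): [IRQ0] PC=0: DEC 1 -> ACC=-5
Event 26 (EXEC): [IRQ0] PC=1: IRET -> resume IRQ0 at PC=0 (depth now 1)
Event 27 (EXEC): [IRQ0] PC=0: DEC 1 -> ACC=-6
Event 28 (EXEC): [IRQ0] PC=1: IRET -> resume MAIN at PC=3 (depth now 0)
Event 29 (EXEC): [MAIN] PC=3: INC 4 -> ACC=-2
Event 30 (EXEC): [MAIN] PC=4: HALT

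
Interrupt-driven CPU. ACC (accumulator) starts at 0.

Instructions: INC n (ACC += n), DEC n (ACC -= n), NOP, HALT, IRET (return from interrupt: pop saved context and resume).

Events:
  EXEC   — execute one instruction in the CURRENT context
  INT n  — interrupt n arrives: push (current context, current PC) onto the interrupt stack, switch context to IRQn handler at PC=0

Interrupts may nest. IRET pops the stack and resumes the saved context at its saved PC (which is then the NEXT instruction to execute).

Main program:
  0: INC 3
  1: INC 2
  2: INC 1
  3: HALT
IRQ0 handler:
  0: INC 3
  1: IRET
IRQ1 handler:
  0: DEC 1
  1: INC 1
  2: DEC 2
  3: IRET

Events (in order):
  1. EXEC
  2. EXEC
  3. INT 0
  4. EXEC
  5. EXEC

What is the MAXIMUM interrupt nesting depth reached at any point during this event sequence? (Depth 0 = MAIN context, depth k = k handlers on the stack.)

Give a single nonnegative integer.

Event 1 (EXEC): [MAIN] PC=0: INC 3 -> ACC=3 [depth=0]
Event 2 (EXEC): [MAIN] PC=1: INC 2 -> ACC=5 [depth=0]
Event 3 (INT 0): INT 0 arrives: push (MAIN, PC=2), enter IRQ0 at PC=0 (depth now 1) [depth=1]
Event 4 (EXEC): [IRQ0] PC=0: INC 3 -> ACC=8 [depth=1]
Event 5 (EXEC): [IRQ0] PC=1: IRET -> resume MAIN at PC=2 (depth now 0) [depth=0]
Max depth observed: 1

Answer: 1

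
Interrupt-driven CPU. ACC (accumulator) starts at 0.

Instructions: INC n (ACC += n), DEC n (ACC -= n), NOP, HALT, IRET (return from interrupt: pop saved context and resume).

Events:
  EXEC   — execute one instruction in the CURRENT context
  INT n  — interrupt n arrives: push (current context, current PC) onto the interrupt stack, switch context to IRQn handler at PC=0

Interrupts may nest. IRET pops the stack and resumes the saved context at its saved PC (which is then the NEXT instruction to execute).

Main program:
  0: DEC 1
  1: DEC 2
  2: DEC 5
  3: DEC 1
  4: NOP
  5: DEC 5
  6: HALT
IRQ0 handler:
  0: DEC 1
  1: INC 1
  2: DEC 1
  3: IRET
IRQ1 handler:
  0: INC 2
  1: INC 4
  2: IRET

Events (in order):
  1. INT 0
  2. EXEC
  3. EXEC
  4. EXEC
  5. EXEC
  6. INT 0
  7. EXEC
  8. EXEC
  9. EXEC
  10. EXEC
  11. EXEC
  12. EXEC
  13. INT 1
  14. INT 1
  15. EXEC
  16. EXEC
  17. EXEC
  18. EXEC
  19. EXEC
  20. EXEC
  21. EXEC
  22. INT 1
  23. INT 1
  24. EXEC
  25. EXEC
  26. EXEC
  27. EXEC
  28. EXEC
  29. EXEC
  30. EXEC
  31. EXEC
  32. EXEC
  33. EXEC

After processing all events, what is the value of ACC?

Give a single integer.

Answer: 8

Derivation:
Event 1 (INT 0): INT 0 arrives: push (MAIN, PC=0), enter IRQ0 at PC=0 (depth now 1)
Event 2 (EXEC): [IRQ0] PC=0: DEC 1 -> ACC=-1
Event 3 (EXEC): [IRQ0] PC=1: INC 1 -> ACC=0
Event 4 (EXEC): [IRQ0] PC=2: DEC 1 -> ACC=-1
Event 5 (EXEC): [IRQ0] PC=3: IRET -> resume MAIN at PC=0 (depth now 0)
Event 6 (INT 0): INT 0 arrives: push (MAIN, PC=0), enter IRQ0 at PC=0 (depth now 1)
Event 7 (EXEC): [IRQ0] PC=0: DEC 1 -> ACC=-2
Event 8 (EXEC): [IRQ0] PC=1: INC 1 -> ACC=-1
Event 9 (EXEC): [IRQ0] PC=2: DEC 1 -> ACC=-2
Event 10 (EXEC): [IRQ0] PC=3: IRET -> resume MAIN at PC=0 (depth now 0)
Event 11 (EXEC): [MAIN] PC=0: DEC 1 -> ACC=-3
Event 12 (EXEC): [MAIN] PC=1: DEC 2 -> ACC=-5
Event 13 (INT 1): INT 1 arrives: push (MAIN, PC=2), enter IRQ1 at PC=0 (depth now 1)
Event 14 (INT 1): INT 1 arrives: push (IRQ1, PC=0), enter IRQ1 at PC=0 (depth now 2)
Event 15 (EXEC): [IRQ1] PC=0: INC 2 -> ACC=-3
Event 16 (EXEC): [IRQ1] PC=1: INC 4 -> ACC=1
Event 17 (EXEC): [IRQ1] PC=2: IRET -> resume IRQ1 at PC=0 (depth now 1)
Event 18 (EXEC): [IRQ1] PC=0: INC 2 -> ACC=3
Event 19 (EXEC): [IRQ1] PC=1: INC 4 -> ACC=7
Event 20 (EXEC): [IRQ1] PC=2: IRET -> resume MAIN at PC=2 (depth now 0)
Event 21 (EXEC): [MAIN] PC=2: DEC 5 -> ACC=2
Event 22 (INT 1): INT 1 arrives: push (MAIN, PC=3), enter IRQ1 at PC=0 (depth now 1)
Event 23 (INT 1): INT 1 arrives: push (IRQ1, PC=0), enter IRQ1 at PC=0 (depth now 2)
Event 24 (EXEC): [IRQ1] PC=0: INC 2 -> ACC=4
Event 25 (EXEC): [IRQ1] PC=1: INC 4 -> ACC=8
Event 26 (EXEC): [IRQ1] PC=2: IRET -> resume IRQ1 at PC=0 (depth now 1)
Event 27 (EXEC): [IRQ1] PC=0: INC 2 -> ACC=10
Event 28 (EXEC): [IRQ1] PC=1: INC 4 -> ACC=14
Event 29 (EXEC): [IRQ1] PC=2: IRET -> resume MAIN at PC=3 (depth now 0)
Event 30 (EXEC): [MAIN] PC=3: DEC 1 -> ACC=13
Event 31 (EXEC): [MAIN] PC=4: NOP
Event 32 (EXEC): [MAIN] PC=5: DEC 5 -> ACC=8
Event 33 (EXEC): [MAIN] PC=6: HALT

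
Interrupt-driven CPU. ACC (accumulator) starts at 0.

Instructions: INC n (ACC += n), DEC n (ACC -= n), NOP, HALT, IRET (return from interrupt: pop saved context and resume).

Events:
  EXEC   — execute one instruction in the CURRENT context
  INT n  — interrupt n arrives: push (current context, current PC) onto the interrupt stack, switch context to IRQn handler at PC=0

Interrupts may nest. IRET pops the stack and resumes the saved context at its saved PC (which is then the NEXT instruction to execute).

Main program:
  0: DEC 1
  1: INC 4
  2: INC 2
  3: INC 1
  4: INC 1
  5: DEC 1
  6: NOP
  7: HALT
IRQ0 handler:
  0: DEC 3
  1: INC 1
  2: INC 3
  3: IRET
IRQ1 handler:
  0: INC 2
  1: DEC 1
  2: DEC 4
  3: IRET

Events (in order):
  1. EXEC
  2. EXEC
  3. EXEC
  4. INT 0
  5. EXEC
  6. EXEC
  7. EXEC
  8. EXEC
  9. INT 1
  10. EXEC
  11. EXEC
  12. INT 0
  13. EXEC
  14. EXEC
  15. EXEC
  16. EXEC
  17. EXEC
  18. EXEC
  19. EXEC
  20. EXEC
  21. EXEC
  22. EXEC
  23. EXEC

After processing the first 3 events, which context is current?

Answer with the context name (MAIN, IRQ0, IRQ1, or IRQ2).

Event 1 (EXEC): [MAIN] PC=0: DEC 1 -> ACC=-1
Event 2 (EXEC): [MAIN] PC=1: INC 4 -> ACC=3
Event 3 (EXEC): [MAIN] PC=2: INC 2 -> ACC=5

Answer: MAIN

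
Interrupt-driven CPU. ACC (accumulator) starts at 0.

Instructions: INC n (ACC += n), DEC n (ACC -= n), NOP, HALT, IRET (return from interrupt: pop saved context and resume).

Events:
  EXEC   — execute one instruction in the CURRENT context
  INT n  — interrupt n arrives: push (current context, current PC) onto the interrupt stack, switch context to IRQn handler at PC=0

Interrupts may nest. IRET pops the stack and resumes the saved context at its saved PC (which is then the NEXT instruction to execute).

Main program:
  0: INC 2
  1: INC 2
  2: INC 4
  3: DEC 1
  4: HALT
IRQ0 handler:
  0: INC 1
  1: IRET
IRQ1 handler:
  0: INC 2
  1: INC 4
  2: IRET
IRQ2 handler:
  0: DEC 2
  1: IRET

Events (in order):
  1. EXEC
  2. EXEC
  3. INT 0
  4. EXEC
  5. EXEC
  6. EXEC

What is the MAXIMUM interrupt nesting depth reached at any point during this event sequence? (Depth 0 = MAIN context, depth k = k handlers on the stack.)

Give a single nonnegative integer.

Event 1 (EXEC): [MAIN] PC=0: INC 2 -> ACC=2 [depth=0]
Event 2 (EXEC): [MAIN] PC=1: INC 2 -> ACC=4 [depth=0]
Event 3 (INT 0): INT 0 arrives: push (MAIN, PC=2), enter IRQ0 at PC=0 (depth now 1) [depth=1]
Event 4 (EXEC): [IRQ0] PC=0: INC 1 -> ACC=5 [depth=1]
Event 5 (EXEC): [IRQ0] PC=1: IRET -> resume MAIN at PC=2 (depth now 0) [depth=0]
Event 6 (EXEC): [MAIN] PC=2: INC 4 -> ACC=9 [depth=0]
Max depth observed: 1

Answer: 1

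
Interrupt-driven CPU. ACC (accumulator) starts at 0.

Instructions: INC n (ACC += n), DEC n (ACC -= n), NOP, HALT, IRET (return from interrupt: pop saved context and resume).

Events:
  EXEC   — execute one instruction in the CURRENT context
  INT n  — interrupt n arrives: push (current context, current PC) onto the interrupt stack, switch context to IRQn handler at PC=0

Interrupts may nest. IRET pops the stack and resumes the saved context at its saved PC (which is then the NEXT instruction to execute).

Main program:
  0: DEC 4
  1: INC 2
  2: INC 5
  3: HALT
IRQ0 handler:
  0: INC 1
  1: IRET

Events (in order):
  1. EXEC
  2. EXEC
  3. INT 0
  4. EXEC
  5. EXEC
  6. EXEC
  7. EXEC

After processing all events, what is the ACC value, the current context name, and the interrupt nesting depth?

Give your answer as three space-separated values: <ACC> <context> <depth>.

Event 1 (EXEC): [MAIN] PC=0: DEC 4 -> ACC=-4
Event 2 (EXEC): [MAIN] PC=1: INC 2 -> ACC=-2
Event 3 (INT 0): INT 0 arrives: push (MAIN, PC=2), enter IRQ0 at PC=0 (depth now 1)
Event 4 (EXEC): [IRQ0] PC=0: INC 1 -> ACC=-1
Event 5 (EXEC): [IRQ0] PC=1: IRET -> resume MAIN at PC=2 (depth now 0)
Event 6 (EXEC): [MAIN] PC=2: INC 5 -> ACC=4
Event 7 (EXEC): [MAIN] PC=3: HALT

Answer: 4 MAIN 0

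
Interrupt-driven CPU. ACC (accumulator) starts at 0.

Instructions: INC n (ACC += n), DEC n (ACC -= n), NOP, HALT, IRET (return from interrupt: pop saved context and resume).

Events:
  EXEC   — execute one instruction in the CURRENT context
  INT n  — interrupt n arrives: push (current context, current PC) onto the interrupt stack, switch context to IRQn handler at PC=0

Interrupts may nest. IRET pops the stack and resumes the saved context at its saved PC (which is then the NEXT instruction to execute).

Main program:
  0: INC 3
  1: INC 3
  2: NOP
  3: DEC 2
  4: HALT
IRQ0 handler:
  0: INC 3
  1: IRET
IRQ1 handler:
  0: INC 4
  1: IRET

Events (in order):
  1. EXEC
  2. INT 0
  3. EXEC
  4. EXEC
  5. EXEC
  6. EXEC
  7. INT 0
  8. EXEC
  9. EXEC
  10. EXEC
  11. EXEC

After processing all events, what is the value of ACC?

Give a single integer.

Event 1 (EXEC): [MAIN] PC=0: INC 3 -> ACC=3
Event 2 (INT 0): INT 0 arrives: push (MAIN, PC=1), enter IRQ0 at PC=0 (depth now 1)
Event 3 (EXEC): [IRQ0] PC=0: INC 3 -> ACC=6
Event 4 (EXEC): [IRQ0] PC=1: IRET -> resume MAIN at PC=1 (depth now 0)
Event 5 (EXEC): [MAIN] PC=1: INC 3 -> ACC=9
Event 6 (EXEC): [MAIN] PC=2: NOP
Event 7 (INT 0): INT 0 arrives: push (MAIN, PC=3), enter IRQ0 at PC=0 (depth now 1)
Event 8 (EXEC): [IRQ0] PC=0: INC 3 -> ACC=12
Event 9 (EXEC): [IRQ0] PC=1: IRET -> resume MAIN at PC=3 (depth now 0)
Event 10 (EXEC): [MAIN] PC=3: DEC 2 -> ACC=10
Event 11 (EXEC): [MAIN] PC=4: HALT

Answer: 10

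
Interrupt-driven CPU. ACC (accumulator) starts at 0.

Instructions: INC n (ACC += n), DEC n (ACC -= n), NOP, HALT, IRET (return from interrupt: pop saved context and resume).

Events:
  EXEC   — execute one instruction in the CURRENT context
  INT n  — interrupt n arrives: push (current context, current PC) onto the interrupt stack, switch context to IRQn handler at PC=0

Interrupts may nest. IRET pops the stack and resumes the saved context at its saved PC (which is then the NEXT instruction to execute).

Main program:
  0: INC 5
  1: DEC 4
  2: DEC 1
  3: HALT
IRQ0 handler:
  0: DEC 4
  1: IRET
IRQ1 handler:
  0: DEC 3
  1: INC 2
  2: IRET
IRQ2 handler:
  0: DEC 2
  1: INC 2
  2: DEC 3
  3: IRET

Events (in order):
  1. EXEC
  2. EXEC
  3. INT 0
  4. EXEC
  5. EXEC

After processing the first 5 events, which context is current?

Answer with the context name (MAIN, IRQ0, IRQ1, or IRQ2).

Event 1 (EXEC): [MAIN] PC=0: INC 5 -> ACC=5
Event 2 (EXEC): [MAIN] PC=1: DEC 4 -> ACC=1
Event 3 (INT 0): INT 0 arrives: push (MAIN, PC=2), enter IRQ0 at PC=0 (depth now 1)
Event 4 (EXEC): [IRQ0] PC=0: DEC 4 -> ACC=-3
Event 5 (EXEC): [IRQ0] PC=1: IRET -> resume MAIN at PC=2 (depth now 0)

Answer: MAIN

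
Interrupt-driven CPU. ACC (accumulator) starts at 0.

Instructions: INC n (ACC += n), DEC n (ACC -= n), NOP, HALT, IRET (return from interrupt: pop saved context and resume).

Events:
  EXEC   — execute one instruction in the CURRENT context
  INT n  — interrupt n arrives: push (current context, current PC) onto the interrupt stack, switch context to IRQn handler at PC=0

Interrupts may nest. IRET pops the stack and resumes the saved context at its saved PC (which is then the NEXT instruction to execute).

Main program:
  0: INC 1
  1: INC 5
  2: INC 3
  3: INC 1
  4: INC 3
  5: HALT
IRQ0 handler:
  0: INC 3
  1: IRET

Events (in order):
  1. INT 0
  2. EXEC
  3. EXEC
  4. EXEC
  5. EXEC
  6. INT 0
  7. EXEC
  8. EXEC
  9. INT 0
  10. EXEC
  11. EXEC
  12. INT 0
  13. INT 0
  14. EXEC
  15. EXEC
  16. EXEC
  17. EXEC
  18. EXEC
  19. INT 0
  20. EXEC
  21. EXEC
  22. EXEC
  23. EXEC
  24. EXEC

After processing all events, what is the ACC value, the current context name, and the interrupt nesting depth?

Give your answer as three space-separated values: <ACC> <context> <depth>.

Answer: 31 MAIN 0

Derivation:
Event 1 (INT 0): INT 0 arrives: push (MAIN, PC=0), enter IRQ0 at PC=0 (depth now 1)
Event 2 (EXEC): [IRQ0] PC=0: INC 3 -> ACC=3
Event 3 (EXEC): [IRQ0] PC=1: IRET -> resume MAIN at PC=0 (depth now 0)
Event 4 (EXEC): [MAIN] PC=0: INC 1 -> ACC=4
Event 5 (EXEC): [MAIN] PC=1: INC 5 -> ACC=9
Event 6 (INT 0): INT 0 arrives: push (MAIN, PC=2), enter IRQ0 at PC=0 (depth now 1)
Event 7 (EXEC): [IRQ0] PC=0: INC 3 -> ACC=12
Event 8 (EXEC): [IRQ0] PC=1: IRET -> resume MAIN at PC=2 (depth now 0)
Event 9 (INT 0): INT 0 arrives: push (MAIN, PC=2), enter IRQ0 at PC=0 (depth now 1)
Event 10 (EXEC): [IRQ0] PC=0: INC 3 -> ACC=15
Event 11 (EXEC): [IRQ0] PC=1: IRET -> resume MAIN at PC=2 (depth now 0)
Event 12 (INT 0): INT 0 arrives: push (MAIN, PC=2), enter IRQ0 at PC=0 (depth now 1)
Event 13 (INT 0): INT 0 arrives: push (IRQ0, PC=0), enter IRQ0 at PC=0 (depth now 2)
Event 14 (EXEC): [IRQ0] PC=0: INC 3 -> ACC=18
Event 15 (EXEC): [IRQ0] PC=1: IRET -> resume IRQ0 at PC=0 (depth now 1)
Event 16 (EXEC): [IRQ0] PC=0: INC 3 -> ACC=21
Event 17 (EXEC): [IRQ0] PC=1: IRET -> resume MAIN at PC=2 (depth now 0)
Event 18 (EXEC): [MAIN] PC=2: INC 3 -> ACC=24
Event 19 (INT 0): INT 0 arrives: push (MAIN, PC=3), enter IRQ0 at PC=0 (depth now 1)
Event 20 (EXEC): [IRQ0] PC=0: INC 3 -> ACC=27
Event 21 (EXEC): [IRQ0] PC=1: IRET -> resume MAIN at PC=3 (depth now 0)
Event 22 (EXEC): [MAIN] PC=3: INC 1 -> ACC=28
Event 23 (EXEC): [MAIN] PC=4: INC 3 -> ACC=31
Event 24 (EXEC): [MAIN] PC=5: HALT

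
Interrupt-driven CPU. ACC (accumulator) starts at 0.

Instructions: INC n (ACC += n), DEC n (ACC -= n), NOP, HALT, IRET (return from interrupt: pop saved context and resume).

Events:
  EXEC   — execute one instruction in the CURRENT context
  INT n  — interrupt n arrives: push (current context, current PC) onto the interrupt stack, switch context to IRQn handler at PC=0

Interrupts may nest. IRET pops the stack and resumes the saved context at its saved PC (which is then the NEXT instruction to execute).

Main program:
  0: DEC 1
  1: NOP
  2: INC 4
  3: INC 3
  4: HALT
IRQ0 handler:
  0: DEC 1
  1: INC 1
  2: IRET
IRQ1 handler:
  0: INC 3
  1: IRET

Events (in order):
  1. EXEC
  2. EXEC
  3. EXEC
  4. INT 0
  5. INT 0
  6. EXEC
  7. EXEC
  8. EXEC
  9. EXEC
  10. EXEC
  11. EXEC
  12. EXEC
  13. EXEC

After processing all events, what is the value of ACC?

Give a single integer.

Answer: 6

Derivation:
Event 1 (EXEC): [MAIN] PC=0: DEC 1 -> ACC=-1
Event 2 (EXEC): [MAIN] PC=1: NOP
Event 3 (EXEC): [MAIN] PC=2: INC 4 -> ACC=3
Event 4 (INT 0): INT 0 arrives: push (MAIN, PC=3), enter IRQ0 at PC=0 (depth now 1)
Event 5 (INT 0): INT 0 arrives: push (IRQ0, PC=0), enter IRQ0 at PC=0 (depth now 2)
Event 6 (EXEC): [IRQ0] PC=0: DEC 1 -> ACC=2
Event 7 (EXEC): [IRQ0] PC=1: INC 1 -> ACC=3
Event 8 (EXEC): [IRQ0] PC=2: IRET -> resume IRQ0 at PC=0 (depth now 1)
Event 9 (EXEC): [IRQ0] PC=0: DEC 1 -> ACC=2
Event 10 (EXEC): [IRQ0] PC=1: INC 1 -> ACC=3
Event 11 (EXEC): [IRQ0] PC=2: IRET -> resume MAIN at PC=3 (depth now 0)
Event 12 (EXEC): [MAIN] PC=3: INC 3 -> ACC=6
Event 13 (EXEC): [MAIN] PC=4: HALT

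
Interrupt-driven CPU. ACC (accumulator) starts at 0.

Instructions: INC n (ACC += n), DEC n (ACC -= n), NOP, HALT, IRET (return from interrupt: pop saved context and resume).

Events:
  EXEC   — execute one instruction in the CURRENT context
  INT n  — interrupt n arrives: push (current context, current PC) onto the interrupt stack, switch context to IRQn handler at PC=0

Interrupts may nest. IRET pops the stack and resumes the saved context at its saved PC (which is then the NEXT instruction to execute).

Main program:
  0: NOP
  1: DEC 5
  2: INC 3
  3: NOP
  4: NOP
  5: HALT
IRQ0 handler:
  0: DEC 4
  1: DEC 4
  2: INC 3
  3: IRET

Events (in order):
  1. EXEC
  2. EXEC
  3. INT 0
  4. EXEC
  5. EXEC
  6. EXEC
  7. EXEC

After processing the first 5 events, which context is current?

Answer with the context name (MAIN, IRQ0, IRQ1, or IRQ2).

Event 1 (EXEC): [MAIN] PC=0: NOP
Event 2 (EXEC): [MAIN] PC=1: DEC 5 -> ACC=-5
Event 3 (INT 0): INT 0 arrives: push (MAIN, PC=2), enter IRQ0 at PC=0 (depth now 1)
Event 4 (EXEC): [IRQ0] PC=0: DEC 4 -> ACC=-9
Event 5 (EXEC): [IRQ0] PC=1: DEC 4 -> ACC=-13

Answer: IRQ0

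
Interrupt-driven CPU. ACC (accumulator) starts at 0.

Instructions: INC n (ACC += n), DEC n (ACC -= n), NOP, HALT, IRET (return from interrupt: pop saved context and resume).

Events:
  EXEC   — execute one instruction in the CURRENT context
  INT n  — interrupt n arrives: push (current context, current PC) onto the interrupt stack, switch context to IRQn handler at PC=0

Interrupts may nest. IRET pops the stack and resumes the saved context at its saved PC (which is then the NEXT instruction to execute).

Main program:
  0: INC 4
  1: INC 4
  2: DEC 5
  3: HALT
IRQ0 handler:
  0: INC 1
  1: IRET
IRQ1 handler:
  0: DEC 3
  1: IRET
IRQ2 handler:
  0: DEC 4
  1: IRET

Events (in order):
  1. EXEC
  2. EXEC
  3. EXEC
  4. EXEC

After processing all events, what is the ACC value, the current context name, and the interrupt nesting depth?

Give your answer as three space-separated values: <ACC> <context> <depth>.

Answer: 3 MAIN 0

Derivation:
Event 1 (EXEC): [MAIN] PC=0: INC 4 -> ACC=4
Event 2 (EXEC): [MAIN] PC=1: INC 4 -> ACC=8
Event 3 (EXEC): [MAIN] PC=2: DEC 5 -> ACC=3
Event 4 (EXEC): [MAIN] PC=3: HALT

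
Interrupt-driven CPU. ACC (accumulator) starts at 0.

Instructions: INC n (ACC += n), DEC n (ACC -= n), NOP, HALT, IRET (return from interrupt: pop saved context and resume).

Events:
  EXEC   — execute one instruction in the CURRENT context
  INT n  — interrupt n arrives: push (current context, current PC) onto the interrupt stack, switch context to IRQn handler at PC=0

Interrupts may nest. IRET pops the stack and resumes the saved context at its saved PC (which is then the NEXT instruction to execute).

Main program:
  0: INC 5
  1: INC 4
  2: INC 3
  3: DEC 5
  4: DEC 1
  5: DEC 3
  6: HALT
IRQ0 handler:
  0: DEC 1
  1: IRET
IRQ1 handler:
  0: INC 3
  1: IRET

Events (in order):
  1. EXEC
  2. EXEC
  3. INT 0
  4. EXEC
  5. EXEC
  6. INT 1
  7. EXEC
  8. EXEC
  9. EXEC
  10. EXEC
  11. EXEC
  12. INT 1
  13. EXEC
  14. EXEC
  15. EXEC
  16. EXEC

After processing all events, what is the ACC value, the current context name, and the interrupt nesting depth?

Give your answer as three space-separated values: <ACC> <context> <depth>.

Answer: 8 MAIN 0

Derivation:
Event 1 (EXEC): [MAIN] PC=0: INC 5 -> ACC=5
Event 2 (EXEC): [MAIN] PC=1: INC 4 -> ACC=9
Event 3 (INT 0): INT 0 arrives: push (MAIN, PC=2), enter IRQ0 at PC=0 (depth now 1)
Event 4 (EXEC): [IRQ0] PC=0: DEC 1 -> ACC=8
Event 5 (EXEC): [IRQ0] PC=1: IRET -> resume MAIN at PC=2 (depth now 0)
Event 6 (INT 1): INT 1 arrives: push (MAIN, PC=2), enter IRQ1 at PC=0 (depth now 1)
Event 7 (EXEC): [IRQ1] PC=0: INC 3 -> ACC=11
Event 8 (EXEC): [IRQ1] PC=1: IRET -> resume MAIN at PC=2 (depth now 0)
Event 9 (EXEC): [MAIN] PC=2: INC 3 -> ACC=14
Event 10 (EXEC): [MAIN] PC=3: DEC 5 -> ACC=9
Event 11 (EXEC): [MAIN] PC=4: DEC 1 -> ACC=8
Event 12 (INT 1): INT 1 arrives: push (MAIN, PC=5), enter IRQ1 at PC=0 (depth now 1)
Event 13 (EXEC): [IRQ1] PC=0: INC 3 -> ACC=11
Event 14 (EXEC): [IRQ1] PC=1: IRET -> resume MAIN at PC=5 (depth now 0)
Event 15 (EXEC): [MAIN] PC=5: DEC 3 -> ACC=8
Event 16 (EXEC): [MAIN] PC=6: HALT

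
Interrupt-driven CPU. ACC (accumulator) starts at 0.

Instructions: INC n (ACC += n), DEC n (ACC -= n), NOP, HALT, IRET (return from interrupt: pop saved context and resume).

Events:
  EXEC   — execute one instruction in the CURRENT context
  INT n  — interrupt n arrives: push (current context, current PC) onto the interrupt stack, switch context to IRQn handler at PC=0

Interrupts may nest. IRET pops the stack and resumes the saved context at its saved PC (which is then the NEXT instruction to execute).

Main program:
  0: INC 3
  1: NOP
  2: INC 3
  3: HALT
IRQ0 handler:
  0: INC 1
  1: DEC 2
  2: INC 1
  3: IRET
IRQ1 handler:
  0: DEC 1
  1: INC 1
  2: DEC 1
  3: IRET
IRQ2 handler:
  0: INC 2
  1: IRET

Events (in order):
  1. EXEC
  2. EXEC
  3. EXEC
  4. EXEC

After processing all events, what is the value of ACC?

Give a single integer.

Answer: 6

Derivation:
Event 1 (EXEC): [MAIN] PC=0: INC 3 -> ACC=3
Event 2 (EXEC): [MAIN] PC=1: NOP
Event 3 (EXEC): [MAIN] PC=2: INC 3 -> ACC=6
Event 4 (EXEC): [MAIN] PC=3: HALT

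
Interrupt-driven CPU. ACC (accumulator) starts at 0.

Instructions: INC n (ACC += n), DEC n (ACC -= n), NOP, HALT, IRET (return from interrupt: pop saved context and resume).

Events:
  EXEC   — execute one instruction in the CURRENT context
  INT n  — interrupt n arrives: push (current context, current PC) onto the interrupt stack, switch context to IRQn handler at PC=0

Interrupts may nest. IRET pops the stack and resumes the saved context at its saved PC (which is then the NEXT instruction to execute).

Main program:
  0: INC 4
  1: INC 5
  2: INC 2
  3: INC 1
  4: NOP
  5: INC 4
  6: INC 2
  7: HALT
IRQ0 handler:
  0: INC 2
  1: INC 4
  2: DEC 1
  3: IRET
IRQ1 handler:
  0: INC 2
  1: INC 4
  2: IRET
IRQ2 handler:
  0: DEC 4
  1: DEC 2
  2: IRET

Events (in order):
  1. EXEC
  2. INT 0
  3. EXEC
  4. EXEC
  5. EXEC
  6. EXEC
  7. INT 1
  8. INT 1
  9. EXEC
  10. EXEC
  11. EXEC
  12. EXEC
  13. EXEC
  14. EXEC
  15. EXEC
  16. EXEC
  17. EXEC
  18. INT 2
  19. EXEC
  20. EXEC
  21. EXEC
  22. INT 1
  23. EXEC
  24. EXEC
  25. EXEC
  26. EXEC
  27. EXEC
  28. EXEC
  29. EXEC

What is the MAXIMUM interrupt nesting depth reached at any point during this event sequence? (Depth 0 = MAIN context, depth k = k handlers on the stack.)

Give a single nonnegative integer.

Answer: 2

Derivation:
Event 1 (EXEC): [MAIN] PC=0: INC 4 -> ACC=4 [depth=0]
Event 2 (INT 0): INT 0 arrives: push (MAIN, PC=1), enter IRQ0 at PC=0 (depth now 1) [depth=1]
Event 3 (EXEC): [IRQ0] PC=0: INC 2 -> ACC=6 [depth=1]
Event 4 (EXEC): [IRQ0] PC=1: INC 4 -> ACC=10 [depth=1]
Event 5 (EXEC): [IRQ0] PC=2: DEC 1 -> ACC=9 [depth=1]
Event 6 (EXEC): [IRQ0] PC=3: IRET -> resume MAIN at PC=1 (depth now 0) [depth=0]
Event 7 (INT 1): INT 1 arrives: push (MAIN, PC=1), enter IRQ1 at PC=0 (depth now 1) [depth=1]
Event 8 (INT 1): INT 1 arrives: push (IRQ1, PC=0), enter IRQ1 at PC=0 (depth now 2) [depth=2]
Event 9 (EXEC): [IRQ1] PC=0: INC 2 -> ACC=11 [depth=2]
Event 10 (EXEC): [IRQ1] PC=1: INC 4 -> ACC=15 [depth=2]
Event 11 (EXEC): [IRQ1] PC=2: IRET -> resume IRQ1 at PC=0 (depth now 1) [depth=1]
Event 12 (EXEC): [IRQ1] PC=0: INC 2 -> ACC=17 [depth=1]
Event 13 (EXEC): [IRQ1] PC=1: INC 4 -> ACC=21 [depth=1]
Event 14 (EXEC): [IRQ1] PC=2: IRET -> resume MAIN at PC=1 (depth now 0) [depth=0]
Event 15 (EXEC): [MAIN] PC=1: INC 5 -> ACC=26 [depth=0]
Event 16 (EXEC): [MAIN] PC=2: INC 2 -> ACC=28 [depth=0]
Event 17 (EXEC): [MAIN] PC=3: INC 1 -> ACC=29 [depth=0]
Event 18 (INT 2): INT 2 arrives: push (MAIN, PC=4), enter IRQ2 at PC=0 (depth now 1) [depth=1]
Event 19 (EXEC): [IRQ2] PC=0: DEC 4 -> ACC=25 [depth=1]
Event 20 (EXEC): [IRQ2] PC=1: DEC 2 -> ACC=23 [depth=1]
Event 21 (EXEC): [IRQ2] PC=2: IRET -> resume MAIN at PC=4 (depth now 0) [depth=0]
Event 22 (INT 1): INT 1 arrives: push (MAIN, PC=4), enter IRQ1 at PC=0 (depth now 1) [depth=1]
Event 23 (EXEC): [IRQ1] PC=0: INC 2 -> ACC=25 [depth=1]
Event 24 (EXEC): [IRQ1] PC=1: INC 4 -> ACC=29 [depth=1]
Event 25 (EXEC): [IRQ1] PC=2: IRET -> resume MAIN at PC=4 (depth now 0) [depth=0]
Event 26 (EXEC): [MAIN] PC=4: NOP [depth=0]
Event 27 (EXEC): [MAIN] PC=5: INC 4 -> ACC=33 [depth=0]
Event 28 (EXEC): [MAIN] PC=6: INC 2 -> ACC=35 [depth=0]
Event 29 (EXEC): [MAIN] PC=7: HALT [depth=0]
Max depth observed: 2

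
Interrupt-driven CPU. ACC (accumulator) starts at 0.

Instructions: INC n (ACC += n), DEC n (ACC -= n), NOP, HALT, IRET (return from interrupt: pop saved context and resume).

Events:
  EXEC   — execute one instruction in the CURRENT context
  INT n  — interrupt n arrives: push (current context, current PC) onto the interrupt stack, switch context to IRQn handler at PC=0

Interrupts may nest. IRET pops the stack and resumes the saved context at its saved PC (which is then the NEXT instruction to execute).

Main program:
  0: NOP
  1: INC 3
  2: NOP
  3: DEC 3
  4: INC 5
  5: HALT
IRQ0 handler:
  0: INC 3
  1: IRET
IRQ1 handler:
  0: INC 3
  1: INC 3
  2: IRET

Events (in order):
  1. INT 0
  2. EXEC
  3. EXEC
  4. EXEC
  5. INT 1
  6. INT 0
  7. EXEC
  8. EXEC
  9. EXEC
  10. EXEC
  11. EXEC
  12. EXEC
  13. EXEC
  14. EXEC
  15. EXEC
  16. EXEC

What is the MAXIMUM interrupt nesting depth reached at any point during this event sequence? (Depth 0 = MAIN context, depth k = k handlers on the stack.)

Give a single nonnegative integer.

Answer: 2

Derivation:
Event 1 (INT 0): INT 0 arrives: push (MAIN, PC=0), enter IRQ0 at PC=0 (depth now 1) [depth=1]
Event 2 (EXEC): [IRQ0] PC=0: INC 3 -> ACC=3 [depth=1]
Event 3 (EXEC): [IRQ0] PC=1: IRET -> resume MAIN at PC=0 (depth now 0) [depth=0]
Event 4 (EXEC): [MAIN] PC=0: NOP [depth=0]
Event 5 (INT 1): INT 1 arrives: push (MAIN, PC=1), enter IRQ1 at PC=0 (depth now 1) [depth=1]
Event 6 (INT 0): INT 0 arrives: push (IRQ1, PC=0), enter IRQ0 at PC=0 (depth now 2) [depth=2]
Event 7 (EXEC): [IRQ0] PC=0: INC 3 -> ACC=6 [depth=2]
Event 8 (EXEC): [IRQ0] PC=1: IRET -> resume IRQ1 at PC=0 (depth now 1) [depth=1]
Event 9 (EXEC): [IRQ1] PC=0: INC 3 -> ACC=9 [depth=1]
Event 10 (EXEC): [IRQ1] PC=1: INC 3 -> ACC=12 [depth=1]
Event 11 (EXEC): [IRQ1] PC=2: IRET -> resume MAIN at PC=1 (depth now 0) [depth=0]
Event 12 (EXEC): [MAIN] PC=1: INC 3 -> ACC=15 [depth=0]
Event 13 (EXEC): [MAIN] PC=2: NOP [depth=0]
Event 14 (EXEC): [MAIN] PC=3: DEC 3 -> ACC=12 [depth=0]
Event 15 (EXEC): [MAIN] PC=4: INC 5 -> ACC=17 [depth=0]
Event 16 (EXEC): [MAIN] PC=5: HALT [depth=0]
Max depth observed: 2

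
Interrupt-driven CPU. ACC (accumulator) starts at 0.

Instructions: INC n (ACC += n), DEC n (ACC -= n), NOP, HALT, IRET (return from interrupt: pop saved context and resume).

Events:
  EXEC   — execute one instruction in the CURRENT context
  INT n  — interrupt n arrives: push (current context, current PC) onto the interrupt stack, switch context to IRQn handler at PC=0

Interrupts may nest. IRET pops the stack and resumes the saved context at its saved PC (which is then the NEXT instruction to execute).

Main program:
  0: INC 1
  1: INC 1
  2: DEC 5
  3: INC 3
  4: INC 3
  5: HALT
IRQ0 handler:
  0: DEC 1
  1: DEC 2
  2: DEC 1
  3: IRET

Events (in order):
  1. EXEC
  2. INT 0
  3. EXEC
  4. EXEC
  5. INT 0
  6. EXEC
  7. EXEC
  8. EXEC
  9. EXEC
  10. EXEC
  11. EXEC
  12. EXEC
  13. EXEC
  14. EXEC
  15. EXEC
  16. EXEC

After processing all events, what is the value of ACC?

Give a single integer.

Event 1 (EXEC): [MAIN] PC=0: INC 1 -> ACC=1
Event 2 (INT 0): INT 0 arrives: push (MAIN, PC=1), enter IRQ0 at PC=0 (depth now 1)
Event 3 (EXEC): [IRQ0] PC=0: DEC 1 -> ACC=0
Event 4 (EXEC): [IRQ0] PC=1: DEC 2 -> ACC=-2
Event 5 (INT 0): INT 0 arrives: push (IRQ0, PC=2), enter IRQ0 at PC=0 (depth now 2)
Event 6 (EXEC): [IRQ0] PC=0: DEC 1 -> ACC=-3
Event 7 (EXEC): [IRQ0] PC=1: DEC 2 -> ACC=-5
Event 8 (EXEC): [IRQ0] PC=2: DEC 1 -> ACC=-6
Event 9 (EXEC): [IRQ0] PC=3: IRET -> resume IRQ0 at PC=2 (depth now 1)
Event 10 (EXEC): [IRQ0] PC=2: DEC 1 -> ACC=-7
Event 11 (EXEC): [IRQ0] PC=3: IRET -> resume MAIN at PC=1 (depth now 0)
Event 12 (EXEC): [MAIN] PC=1: INC 1 -> ACC=-6
Event 13 (EXEC): [MAIN] PC=2: DEC 5 -> ACC=-11
Event 14 (EXEC): [MAIN] PC=3: INC 3 -> ACC=-8
Event 15 (EXEC): [MAIN] PC=4: INC 3 -> ACC=-5
Event 16 (EXEC): [MAIN] PC=5: HALT

Answer: -5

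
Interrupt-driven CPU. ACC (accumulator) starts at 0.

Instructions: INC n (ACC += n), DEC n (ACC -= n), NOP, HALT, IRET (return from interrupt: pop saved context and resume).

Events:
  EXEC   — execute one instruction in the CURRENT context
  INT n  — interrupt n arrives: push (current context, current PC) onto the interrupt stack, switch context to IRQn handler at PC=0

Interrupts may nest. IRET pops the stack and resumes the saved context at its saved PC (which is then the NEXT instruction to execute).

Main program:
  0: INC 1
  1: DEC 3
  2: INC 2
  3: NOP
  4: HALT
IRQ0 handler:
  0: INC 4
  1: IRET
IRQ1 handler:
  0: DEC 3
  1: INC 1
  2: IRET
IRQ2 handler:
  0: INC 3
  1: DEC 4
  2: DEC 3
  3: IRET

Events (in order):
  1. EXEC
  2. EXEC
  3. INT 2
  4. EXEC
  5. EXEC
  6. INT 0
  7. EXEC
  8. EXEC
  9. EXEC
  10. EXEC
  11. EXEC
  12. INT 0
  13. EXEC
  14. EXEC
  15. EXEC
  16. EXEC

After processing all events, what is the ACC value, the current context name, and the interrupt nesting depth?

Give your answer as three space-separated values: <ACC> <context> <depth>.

Answer: 4 MAIN 0

Derivation:
Event 1 (EXEC): [MAIN] PC=0: INC 1 -> ACC=1
Event 2 (EXEC): [MAIN] PC=1: DEC 3 -> ACC=-2
Event 3 (INT 2): INT 2 arrives: push (MAIN, PC=2), enter IRQ2 at PC=0 (depth now 1)
Event 4 (EXEC): [IRQ2] PC=0: INC 3 -> ACC=1
Event 5 (EXEC): [IRQ2] PC=1: DEC 4 -> ACC=-3
Event 6 (INT 0): INT 0 arrives: push (IRQ2, PC=2), enter IRQ0 at PC=0 (depth now 2)
Event 7 (EXEC): [IRQ0] PC=0: INC 4 -> ACC=1
Event 8 (EXEC): [IRQ0] PC=1: IRET -> resume IRQ2 at PC=2 (depth now 1)
Event 9 (EXEC): [IRQ2] PC=2: DEC 3 -> ACC=-2
Event 10 (EXEC): [IRQ2] PC=3: IRET -> resume MAIN at PC=2 (depth now 0)
Event 11 (EXEC): [MAIN] PC=2: INC 2 -> ACC=0
Event 12 (INT 0): INT 0 arrives: push (MAIN, PC=3), enter IRQ0 at PC=0 (depth now 1)
Event 13 (EXEC): [IRQ0] PC=0: INC 4 -> ACC=4
Event 14 (EXEC): [IRQ0] PC=1: IRET -> resume MAIN at PC=3 (depth now 0)
Event 15 (EXEC): [MAIN] PC=3: NOP
Event 16 (EXEC): [MAIN] PC=4: HALT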